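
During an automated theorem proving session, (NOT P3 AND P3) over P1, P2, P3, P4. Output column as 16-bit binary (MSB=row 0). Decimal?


Formula: (NOT P3 AND P3) over P1, P2, P3, P4 (16 rows)
Evaluate each row (bits = P1,P2,P3,P4, MSB first):
  row 0 [0000]: (NOT 0 AND 0) -> 0
  row 1 [0001]: (NOT 0 AND 0) -> 0
  row 2 [0010]: (NOT 1 AND 1) -> 0
  row 3 [0011]: (NOT 1 AND 1) -> 0
  row 4 [0100]: (NOT 0 AND 0) -> 0
  row 5 [0101]: (NOT 0 AND 0) -> 0
  row 6 [0110]: (NOT 1 AND 1) -> 0
  row 7 [0111]: (NOT 1 AND 1) -> 0
  row 8 [1000]: (NOT 0 AND 0) -> 0
  row 9 [1001]: (NOT 0 AND 0) -> 0
  row 10 [1010]: (NOT 1 AND 1) -> 0
  row 11 [1011]: (NOT 1 AND 1) -> 0
  row 12 [1100]: (NOT 0 AND 0) -> 0
  row 13 [1101]: (NOT 0 AND 0) -> 0
  row 14 [1110]: (NOT 1 AND 1) -> 0
  row 15 [1111]: (NOT 1 AND 1) -> 0
Full result column, 4 rows per line (P1,P2 fixed per line; P3,P4 runs 00..11 left to right):
  rows 0-3 [P1,P2=00]: 0000  = hex 0
  rows 4-7 [P1,P2=01]: 0000  = hex 0
  rows 8-11 [P1,P2=10]: 0000  = hex 0
  rows 12-15 [P1,P2=11]: 0000  = hex 0
Output column (row 0 .. row 15) = 0000000000000000
Output column grouped in 4s = 0000 0000 0000 0000 = 0x0000
Convert to decimal digit by digit (value = value*16 + digit):
  0 -> 0
  0*16 + 0 = 0
  0*16 + 0 = 0
  0*16 + 0 = 0
Decimal = 0

0


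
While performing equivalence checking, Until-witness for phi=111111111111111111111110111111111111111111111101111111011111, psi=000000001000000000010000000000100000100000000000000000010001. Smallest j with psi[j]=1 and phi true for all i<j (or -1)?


(phi U psi) at 0: need smallest j with psi[j]=1 and phi[i]=1 for all i in [0,j).
Scan from step 0:
  step 0: phi=1, psi=0 -> continue
  step 1: phi=1, psi=0 -> continue
  step 2: phi=1, psi=0 -> continue
  step 3: phi=1, psi=0 -> continue
  step 8: psi=1 and phi held for [0,8) -> witness found
Witness step = 8

8


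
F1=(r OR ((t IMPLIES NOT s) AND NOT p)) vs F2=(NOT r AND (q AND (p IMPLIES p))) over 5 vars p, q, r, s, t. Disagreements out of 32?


F1 = (r OR ((t IMPLIES NOT s) AND NOT p))
F2 = (NOT r AND (q AND (p IMPLIES p)))
Evaluate both on each of 32 rows (bits = p,q,r,s,t):
  row 0 [00000]: F1=1 F2=0 (differ) -> 1
  row 1 [00001]: F1=1 F2=0 (differ) -> 1
  row 2 [00010]: F1=1 F2=0 (differ) -> 1
  row 3 [00011]: F1=0 F2=0 -> 0
  row 4 [00100]: F1=1 F2=0 (differ) -> 1
  row 5 [00101]: F1=1 F2=0 (differ) -> 1
  row 6 [00110]: F1=1 F2=0 (differ) -> 1
  row 7 [00111]: F1=1 F2=0 (differ) -> 1
  row 8 [01000]: F1=1 F2=1 -> 0
  row 9 [01001]: F1=1 F2=1 -> 0
  row 10 [01010]: F1=1 F2=1 -> 0
  row 11 [01011]: F1=0 F2=1 (differ) -> 1
  row 12 [01100]: F1=1 F2=0 (differ) -> 1
  row 13 [01101]: F1=1 F2=0 (differ) -> 1
  row 14 [01110]: F1=1 F2=0 (differ) -> 1
  row 15 [01111]: F1=1 F2=0 (differ) -> 1
  row 16 [10000]: F1=0 F2=0 -> 0
  row 17 [10001]: F1=0 F2=0 -> 0
  row 18 [10010]: F1=0 F2=0 -> 0
  row 19 [10011]: F1=0 F2=0 -> 0
  row 20 [10100]: F1=1 F2=0 (differ) -> 1
  row 21 [10101]: F1=1 F2=0 (differ) -> 1
  row 22 [10110]: F1=1 F2=0 (differ) -> 1
  row 23 [10111]: F1=1 F2=0 (differ) -> 1
  row 24 [11000]: F1=0 F2=1 (differ) -> 1
  row 25 [11001]: F1=0 F2=1 (differ) -> 1
  row 26 [11010]: F1=0 F2=1 (differ) -> 1
  row 27 [11011]: F1=0 F2=1 (differ) -> 1
  row 28 [11100]: F1=1 F2=0 (differ) -> 1
  row 29 [11101]: F1=1 F2=0 (differ) -> 1
  row 30 [11110]: F1=1 F2=0 (differ) -> 1
  row 31 [11111]: F1=1 F2=0 (differ) -> 1
Full result column, 8 rows per line (p,q fixed per line; r,s,t runs 000..111 left to right):
  rows 0-7 [p,q=00]: 11101111  (ones: 7)
  rows 8-15 [p,q=01]: 00011111  (ones: 5)
  rows 16-23 [p,q=10]: 00001111  (ones: 4)
  rows 24-31 [p,q=11]: 11111111  (ones: 8)
Disagreements = 7+5+4+8 = 24

24


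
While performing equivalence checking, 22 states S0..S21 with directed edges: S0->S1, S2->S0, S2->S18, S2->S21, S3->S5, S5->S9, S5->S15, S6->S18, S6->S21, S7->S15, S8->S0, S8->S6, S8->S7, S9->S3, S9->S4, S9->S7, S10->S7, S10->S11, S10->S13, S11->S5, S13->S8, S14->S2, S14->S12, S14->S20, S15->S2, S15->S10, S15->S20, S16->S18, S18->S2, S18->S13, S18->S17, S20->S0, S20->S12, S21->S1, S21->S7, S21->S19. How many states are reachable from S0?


BFS from S0:
  layer 0: {S0}
  layer 1: {S1}
Reachable set: {S0, S1}
Count = 2

2


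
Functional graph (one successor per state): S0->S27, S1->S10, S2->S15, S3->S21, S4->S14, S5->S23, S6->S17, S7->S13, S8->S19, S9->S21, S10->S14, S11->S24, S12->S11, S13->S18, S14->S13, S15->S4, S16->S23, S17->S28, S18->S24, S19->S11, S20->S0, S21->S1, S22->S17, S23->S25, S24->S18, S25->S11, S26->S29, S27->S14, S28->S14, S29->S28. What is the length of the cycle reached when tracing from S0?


Trace from S0 until a state repeats:
  S0 -> S27 -> S14 -> S13 -> S18 -> S24 -> S18
S18 first seen at step 4, revisited at step 6.
Cycle length = 6 - 4 = 2

2


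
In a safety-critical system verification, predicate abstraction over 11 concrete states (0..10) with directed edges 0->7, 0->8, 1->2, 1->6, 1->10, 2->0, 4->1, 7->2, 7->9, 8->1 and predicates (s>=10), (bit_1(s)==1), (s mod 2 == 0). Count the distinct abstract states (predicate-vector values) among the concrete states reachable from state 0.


BFS from 0:
Concrete reachable: {0, 1, 2, 6, 7, 8, 9, 10}
Abstract via predicates (s>=10), (bit_1(s)==1), (s mod 2 == 0):
  (0,0,0) <- {1, 9}
  (0,0,1) <- {0, 8}
  (0,1,0) <- {7}
  (0,1,1) <- {2, 6}
  (1,1,1) <- {10}
Distinct abstract states = 5

5


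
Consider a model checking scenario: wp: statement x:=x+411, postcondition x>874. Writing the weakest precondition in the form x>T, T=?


Formula: wp(x:=E, P) = P[E/x] (substitute E for x in postcondition)
Step 1: Postcondition: x>874
Step 2: Substitute x+411 for x: x+411>874
Step 3: Solve for x: x > 874-411 = 463

463


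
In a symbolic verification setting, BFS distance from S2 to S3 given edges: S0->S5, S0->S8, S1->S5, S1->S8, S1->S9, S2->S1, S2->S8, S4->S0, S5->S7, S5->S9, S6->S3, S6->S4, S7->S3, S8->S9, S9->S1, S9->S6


BFS layer-by-layer from S2:
  dist 0: {S2}
  dist 1: {S1, S8}
  dist 2: {S5, S9}
  dist 3: {S6, S7}
  dist 4: {S3, S4}
  -> S3 reached at distance 4
Shortest path length = 4

4


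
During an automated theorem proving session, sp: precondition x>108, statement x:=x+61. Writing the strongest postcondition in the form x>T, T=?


Formula: sp(P, x:=E) = exists old_x. (x = E[old_x/x]) AND P[old_x/x] (old_x is the value of x before the assignment; eliminate old_x by solving x = E[old_x/x] for old_x)
Step 1: Precondition P: x>108, i.e. old_x > 108
Step 2: Assignment gives x = old_x + 61, so old_x = x - 61
Step 3: Substitute into P: x - 61 > 108
Step 4: Simplify: x > 108+61 = 169

169


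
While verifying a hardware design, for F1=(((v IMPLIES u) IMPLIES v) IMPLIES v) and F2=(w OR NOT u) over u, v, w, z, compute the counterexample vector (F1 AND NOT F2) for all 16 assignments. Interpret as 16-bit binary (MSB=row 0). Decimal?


F1 = (((v IMPLIES u) IMPLIES v) IMPLIES v)
F2 = (w OR NOT u)
Counterexample to F1=>F2 is where F1=1 and F2=0.
Evaluate each row (bits = u,v,w,z, MSB first):
  row 0 [0000]: F1=1 F2=1 -> F1&~F2 -> 0
  row 1 [0001]: F1=1 F2=1 -> F1&~F2 -> 0
  row 2 [0010]: F1=1 F2=1 -> F1&~F2 -> 0
  row 3 [0011]: F1=1 F2=1 -> F1&~F2 -> 0
  row 4 [0100]: F1=1 F2=1 -> F1&~F2 -> 0
  row 5 [0101]: F1=1 F2=1 -> F1&~F2 -> 0
  row 6 [0110]: F1=1 F2=1 -> F1&~F2 -> 0
  row 7 [0111]: F1=1 F2=1 -> F1&~F2 -> 0
  row 8 [1000]: F1=1 F2=0 -> F1&~F2 -> 1
  row 9 [1001]: F1=1 F2=0 -> F1&~F2 -> 1
  row 10 [1010]: F1=1 F2=1 -> F1&~F2 -> 0
  row 11 [1011]: F1=1 F2=1 -> F1&~F2 -> 0
  row 12 [1100]: F1=1 F2=0 -> F1&~F2 -> 1
  row 13 [1101]: F1=1 F2=0 -> F1&~F2 -> 1
  row 14 [1110]: F1=1 F2=1 -> F1&~F2 -> 0
  row 15 [1111]: F1=1 F2=1 -> F1&~F2 -> 0
Full result column, 4 rows per line (u,v fixed per line; w,z runs 00..11 left to right):
  rows 0-3 [u,v=00]: 0000  = hex 0
  rows 4-7 [u,v=01]: 0000  = hex 0
  rows 8-11 [u,v=10]: 1100  = hex C
  rows 12-15 [u,v=11]: 1100  = hex C
Counterexample vector (row 0 .. row 15) = 0000000011001100
Output column grouped in 4s = 0000 0000 1100 1100 = 0x00CC
Convert to decimal digit by digit (value = value*16 + digit):
  0 -> 0
  0*16 + 0 = 0
  0*16 + 12 (C) = 12
  12*16 + 12 (C) = 204
Decimal = 204

204


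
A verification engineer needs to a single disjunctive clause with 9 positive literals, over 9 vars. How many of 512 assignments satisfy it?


Step 1: Total=2^9=512
Step 2: Unsat when all 9 false: 2^0=1
Step 3: Sat=512-1=511

511


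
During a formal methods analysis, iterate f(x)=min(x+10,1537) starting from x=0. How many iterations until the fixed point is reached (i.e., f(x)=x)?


Step 1: x=0, cap=1537, increment=10
Step 2: x grows by 10 each step until capped at 1537; fixed point is x=1537
Step 3: iterations = ceil(1537/10) = 154

154


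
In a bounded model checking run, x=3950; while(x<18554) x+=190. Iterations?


Step 1: x goes from 3950 toward 18554 by 190; the body runs while x<18554, so iterations = ceil((bound-start)/step)
Step 2: Distance=14604
Step 3: ceil(14604/190)=77

77


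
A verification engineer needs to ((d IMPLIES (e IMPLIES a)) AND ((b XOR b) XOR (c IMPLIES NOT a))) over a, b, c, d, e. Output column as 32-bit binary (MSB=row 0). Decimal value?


Formula: ((d IMPLIES (e IMPLIES a)) AND ((b XOR b) XOR (c IMPLIES NOT a))) over a, b, c, d, e (32 rows)
Evaluate each row (bits = a,b,c,d,e, MSB first):
  row 0 [00000]: ((0 IMPLIES (0 IMPLIES 0)) AND ((0 XOR 0) XOR (0 IMPLIES NOT 0))) -> 1
  row 1 [00001]: ((0 IMPLIES (1 IMPLIES 0)) AND ((0 XOR 0) XOR (0 IMPLIES NOT 0))) -> 1
  row 2 [00010]: ((1 IMPLIES (0 IMPLIES 0)) AND ((0 XOR 0) XOR (0 IMPLIES NOT 0))) -> 1
  row 3 [00011]: ((1 IMPLIES (1 IMPLIES 0)) AND ((0 XOR 0) XOR (0 IMPLIES NOT 0))) -> 0
  row 4 [00100]: ((0 IMPLIES (0 IMPLIES 0)) AND ((0 XOR 0) XOR (1 IMPLIES NOT 0))) -> 1
  row 5 [00101]: ((0 IMPLIES (1 IMPLIES 0)) AND ((0 XOR 0) XOR (1 IMPLIES NOT 0))) -> 1
  row 6 [00110]: ((1 IMPLIES (0 IMPLIES 0)) AND ((0 XOR 0) XOR (1 IMPLIES NOT 0))) -> 1
  row 7 [00111]: ((1 IMPLIES (1 IMPLIES 0)) AND ((0 XOR 0) XOR (1 IMPLIES NOT 0))) -> 0
  row 8 [01000]: ((0 IMPLIES (0 IMPLIES 0)) AND ((1 XOR 1) XOR (0 IMPLIES NOT 0))) -> 1
  row 9 [01001]: ((0 IMPLIES (1 IMPLIES 0)) AND ((1 XOR 1) XOR (0 IMPLIES NOT 0))) -> 1
  row 10 [01010]: ((1 IMPLIES (0 IMPLIES 0)) AND ((1 XOR 1) XOR (0 IMPLIES NOT 0))) -> 1
  row 11 [01011]: ((1 IMPLIES (1 IMPLIES 0)) AND ((1 XOR 1) XOR (0 IMPLIES NOT 0))) -> 0
  row 12 [01100]: ((0 IMPLIES (0 IMPLIES 0)) AND ((1 XOR 1) XOR (1 IMPLIES NOT 0))) -> 1
  row 13 [01101]: ((0 IMPLIES (1 IMPLIES 0)) AND ((1 XOR 1) XOR (1 IMPLIES NOT 0))) -> 1
  row 14 [01110]: ((1 IMPLIES (0 IMPLIES 0)) AND ((1 XOR 1) XOR (1 IMPLIES NOT 0))) -> 1
  row 15 [01111]: ((1 IMPLIES (1 IMPLIES 0)) AND ((1 XOR 1) XOR (1 IMPLIES NOT 0))) -> 0
  row 16 [10000]: ((0 IMPLIES (0 IMPLIES 1)) AND ((0 XOR 0) XOR (0 IMPLIES NOT 1))) -> 1
  row 17 [10001]: ((0 IMPLIES (1 IMPLIES 1)) AND ((0 XOR 0) XOR (0 IMPLIES NOT 1))) -> 1
  row 18 [10010]: ((1 IMPLIES (0 IMPLIES 1)) AND ((0 XOR 0) XOR (0 IMPLIES NOT 1))) -> 1
  row 19 [10011]: ((1 IMPLIES (1 IMPLIES 1)) AND ((0 XOR 0) XOR (0 IMPLIES NOT 1))) -> 1
  row 20 [10100]: ((0 IMPLIES (0 IMPLIES 1)) AND ((0 XOR 0) XOR (1 IMPLIES NOT 1))) -> 0
  row 21 [10101]: ((0 IMPLIES (1 IMPLIES 1)) AND ((0 XOR 0) XOR (1 IMPLIES NOT 1))) -> 0
  row 22 [10110]: ((1 IMPLIES (0 IMPLIES 1)) AND ((0 XOR 0) XOR (1 IMPLIES NOT 1))) -> 0
  row 23 [10111]: ((1 IMPLIES (1 IMPLIES 1)) AND ((0 XOR 0) XOR (1 IMPLIES NOT 1))) -> 0
  row 24 [11000]: ((0 IMPLIES (0 IMPLIES 1)) AND ((1 XOR 1) XOR (0 IMPLIES NOT 1))) -> 1
  row 25 [11001]: ((0 IMPLIES (1 IMPLIES 1)) AND ((1 XOR 1) XOR (0 IMPLIES NOT 1))) -> 1
  row 26 [11010]: ((1 IMPLIES (0 IMPLIES 1)) AND ((1 XOR 1) XOR (0 IMPLIES NOT 1))) -> 1
  row 27 [11011]: ((1 IMPLIES (1 IMPLIES 1)) AND ((1 XOR 1) XOR (0 IMPLIES NOT 1))) -> 1
  row 28 [11100]: ((0 IMPLIES (0 IMPLIES 1)) AND ((1 XOR 1) XOR (1 IMPLIES NOT 1))) -> 0
  row 29 [11101]: ((0 IMPLIES (1 IMPLIES 1)) AND ((1 XOR 1) XOR (1 IMPLIES NOT 1))) -> 0
  row 30 [11110]: ((1 IMPLIES (0 IMPLIES 1)) AND ((1 XOR 1) XOR (1 IMPLIES NOT 1))) -> 0
  row 31 [11111]: ((1 IMPLIES (1 IMPLIES 1)) AND ((1 XOR 1) XOR (1 IMPLIES NOT 1))) -> 0
Full result column, 4 rows per line (a,b,c fixed per line; d,e runs 00..11 left to right):
  rows 0-3 [a,b,c=000]: 1110  = hex E
  rows 4-7 [a,b,c=001]: 1110  = hex E
  rows 8-11 [a,b,c=010]: 1110  = hex E
  rows 12-15 [a,b,c=011]: 1110  = hex E
  rows 16-19 [a,b,c=100]: 1111  = hex F
  rows 20-23 [a,b,c=101]: 0000  = hex 0
  rows 24-27 [a,b,c=110]: 1111  = hex F
  rows 28-31 [a,b,c=111]: 0000  = hex 0
Output column (row 0 .. row 31) = 11101110111011101111000011110000
Output column grouped in 4s = 1110 1110 1110 1110 1111 0000 1111 0000 = 0xEEEEF0F0
Convert to decimal digit by digit (value = value*16 + digit):
  E -> 14
  14*16 + 14 (E) = 238
  238*16 + 14 (E) = 3822
  3822*16 + 14 (E) = 61166
  61166*16 + 15 (F) = 978671
  978671*16 + 0 = 15658736
  15658736*16 + 15 (F) = 250539791
  250539791*16 + 0 = 4008636656
Decimal = 4008636656

4008636656


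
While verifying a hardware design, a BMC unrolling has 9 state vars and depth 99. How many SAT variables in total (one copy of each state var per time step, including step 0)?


BMC unrolls to depth k, creating one copy of each state var for steps 0..k.
Step count = 99 + 1 = 100 (steps 0 through 99)
Vars per step = 9
Total = 9 * 100 = 900

900


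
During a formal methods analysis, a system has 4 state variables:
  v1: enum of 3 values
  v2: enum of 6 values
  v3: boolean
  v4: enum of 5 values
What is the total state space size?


State space = product of domain sizes of all variables.
Domain sizes:
  v1 (enum of 3 values): 3
  v2 (enum of 6 values): 6
  v3 (boolean): 2
  v4 (enum of 5 values): 5
Product = 3 * 6 * 2 * 5 = 180

180


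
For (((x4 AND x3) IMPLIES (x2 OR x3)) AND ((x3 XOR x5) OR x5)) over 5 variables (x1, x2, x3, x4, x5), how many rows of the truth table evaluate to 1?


Formula: (((x4 AND x3) IMPLIES (x2 OR x3)) AND ((x3 XOR x5) OR x5)) over 5 vars (32 rows)
Evaluate each row (x1, x2, x3, x4, x5 as bits, MSB first):
  row 0 [00000]: (((0 AND 0) IMPLIES (0 OR 0)) AND ((0 XOR 0) OR 0)) -> 0
  row 1 [00001]: (((0 AND 0) IMPLIES (0 OR 0)) AND ((0 XOR 1) OR 1)) -> 1
  row 2 [00010]: (((1 AND 0) IMPLIES (0 OR 0)) AND ((0 XOR 0) OR 0)) -> 0
  row 3 [00011]: (((1 AND 0) IMPLIES (0 OR 0)) AND ((0 XOR 1) OR 1)) -> 1
  row 4 [00100]: (((0 AND 1) IMPLIES (0 OR 1)) AND ((1 XOR 0) OR 0)) -> 1
  row 5 [00101]: (((0 AND 1) IMPLIES (0 OR 1)) AND ((1 XOR 1) OR 1)) -> 1
  row 6 [00110]: (((1 AND 1) IMPLIES (0 OR 1)) AND ((1 XOR 0) OR 0)) -> 1
  row 7 [00111]: (((1 AND 1) IMPLIES (0 OR 1)) AND ((1 XOR 1) OR 1)) -> 1
  row 8 [01000]: (((0 AND 0) IMPLIES (1 OR 0)) AND ((0 XOR 0) OR 0)) -> 0
  row 9 [01001]: (((0 AND 0) IMPLIES (1 OR 0)) AND ((0 XOR 1) OR 1)) -> 1
  row 10 [01010]: (((1 AND 0) IMPLIES (1 OR 0)) AND ((0 XOR 0) OR 0)) -> 0
  row 11 [01011]: (((1 AND 0) IMPLIES (1 OR 0)) AND ((0 XOR 1) OR 1)) -> 1
  row 12 [01100]: (((0 AND 1) IMPLIES (1 OR 1)) AND ((1 XOR 0) OR 0)) -> 1
  row 13 [01101]: (((0 AND 1) IMPLIES (1 OR 1)) AND ((1 XOR 1) OR 1)) -> 1
  row 14 [01110]: (((1 AND 1) IMPLIES (1 OR 1)) AND ((1 XOR 0) OR 0)) -> 1
  row 15 [01111]: (((1 AND 1) IMPLIES (1 OR 1)) AND ((1 XOR 1) OR 1)) -> 1
  row 16 [10000]: (((0 AND 0) IMPLIES (0 OR 0)) AND ((0 XOR 0) OR 0)) -> 0
  row 17 [10001]: (((0 AND 0) IMPLIES (0 OR 0)) AND ((0 XOR 1) OR 1)) -> 1
  row 18 [10010]: (((1 AND 0) IMPLIES (0 OR 0)) AND ((0 XOR 0) OR 0)) -> 0
  row 19 [10011]: (((1 AND 0) IMPLIES (0 OR 0)) AND ((0 XOR 1) OR 1)) -> 1
  row 20 [10100]: (((0 AND 1) IMPLIES (0 OR 1)) AND ((1 XOR 0) OR 0)) -> 1
  row 21 [10101]: (((0 AND 1) IMPLIES (0 OR 1)) AND ((1 XOR 1) OR 1)) -> 1
  row 22 [10110]: (((1 AND 1) IMPLIES (0 OR 1)) AND ((1 XOR 0) OR 0)) -> 1
  row 23 [10111]: (((1 AND 1) IMPLIES (0 OR 1)) AND ((1 XOR 1) OR 1)) -> 1
  row 24 [11000]: (((0 AND 0) IMPLIES (1 OR 0)) AND ((0 XOR 0) OR 0)) -> 0
  row 25 [11001]: (((0 AND 0) IMPLIES (1 OR 0)) AND ((0 XOR 1) OR 1)) -> 1
  row 26 [11010]: (((1 AND 0) IMPLIES (1 OR 0)) AND ((0 XOR 0) OR 0)) -> 0
  row 27 [11011]: (((1 AND 0) IMPLIES (1 OR 0)) AND ((0 XOR 1) OR 1)) -> 1
  row 28 [11100]: (((0 AND 1) IMPLIES (1 OR 1)) AND ((1 XOR 0) OR 0)) -> 1
  row 29 [11101]: (((0 AND 1) IMPLIES (1 OR 1)) AND ((1 XOR 1) OR 1)) -> 1
  row 30 [11110]: (((1 AND 1) IMPLIES (1 OR 1)) AND ((1 XOR 0) OR 0)) -> 1
  row 31 [11111]: (((1 AND 1) IMPLIES (1 OR 1)) AND ((1 XOR 1) OR 1)) -> 1
Full result column, 8 rows per line (x1,x2 fixed per line; x3,x4,x5 runs 000..111 left to right):
  rows 0-7 [x1,x2=00]: 01011111  (ones: 6)
  rows 8-15 [x1,x2=01]: 01011111  (ones: 6)
  rows 16-23 [x1,x2=10]: 01011111  (ones: 6)
  rows 24-31 [x1,x2=11]: 01011111  (ones: 6)
Count of 1-rows = 6+6+6+6 = 24

24


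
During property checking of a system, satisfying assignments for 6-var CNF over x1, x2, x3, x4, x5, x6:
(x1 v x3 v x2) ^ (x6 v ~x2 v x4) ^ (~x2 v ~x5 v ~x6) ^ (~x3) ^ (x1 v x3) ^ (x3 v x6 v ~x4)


CNF with 6 clauses over 6 vars (64 assignments).
An assignment satisfies CNF iff every clause has >=1 true literal.
Check each row (bits = x1,x2,x3,x4,x5,x6; clause T/F shown):
  row 0 [000000]: clauses=FTTTFT -> 0
  row 1 [000001]: clauses=FTTTFT -> 0
  row 2 [000010]: clauses=FTTTFT -> 0
  row 3 [000011]: clauses=FTTTFT -> 0
  row 4 [000100]: clauses=FTTTFF -> 0
  (every remaining row is evaluated the same way; all 64 results are listed next)
Full result column, 8 rows per line (x1,x2,x3 fixed per line; x4,x5,x6 runs 000..111 left to right):
  rows 0-7 [x1,x2,x3=000]: 00000000  (ones: 0)
  rows 8-15 [x1,x2,x3=001]: 00000000  (ones: 0)
  rows 16-23 [x1,x2,x3=010]: 00000000  (ones: 0)
  rows 24-31 [x1,x2,x3=011]: 00000000  (ones: 0)
  rows 32-39 [x1,x2,x3=100]: 11110101  (ones: 6)
  rows 40-47 [x1,x2,x3=101]: 00000000  (ones: 0)
  rows 48-55 [x1,x2,x3=110]: 01000100  (ones: 2)
  rows 56-63 [x1,x2,x3=111]: 00000000  (ones: 0)
Satisfying assignments = 0+0+0+0+6+0+2+0 = 8

8


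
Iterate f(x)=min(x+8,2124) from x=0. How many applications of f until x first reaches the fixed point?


Step 1: x=0, cap=2124, increment=8
Step 2: x grows by 8 each step until capped at 2124; fixed point is x=2124
Step 3: iterations = ceil(2124/8) = 266

266


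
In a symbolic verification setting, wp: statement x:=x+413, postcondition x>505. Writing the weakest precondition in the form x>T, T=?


Formula: wp(x:=E, P) = P[E/x] (substitute E for x in postcondition)
Step 1: Postcondition: x>505
Step 2: Substitute x+413 for x: x+413>505
Step 3: Solve for x: x > 505-413 = 92

92


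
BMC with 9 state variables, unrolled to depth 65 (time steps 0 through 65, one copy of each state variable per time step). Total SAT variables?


BMC unrolls to depth k, creating one copy of each state var for steps 0..k.
Step count = 65 + 1 = 66 (steps 0 through 65)
Vars per step = 9
Total = 9 * 66 = 594

594


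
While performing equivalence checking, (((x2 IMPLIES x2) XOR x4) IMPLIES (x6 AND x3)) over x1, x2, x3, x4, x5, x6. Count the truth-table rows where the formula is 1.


Formula: (((x2 IMPLIES x2) XOR x4) IMPLIES (x6 AND x3)) over 6 vars (64 rows)
Evaluate each row (x1, x2, x3, x4, x5, x6 as bits, MSB first):
  row 0 [000000]: (((0 IMPLIES 0) XOR 0) IMPLIES (0 AND 0)) -> 0
  row 1 [000001]: (((0 IMPLIES 0) XOR 0) IMPLIES (1 AND 0)) -> 0
  row 2 [000010]: (((0 IMPLIES 0) XOR 0) IMPLIES (0 AND 0)) -> 0
  row 3 [000011]: (((0 IMPLIES 0) XOR 0) IMPLIES (1 AND 0)) -> 0
  row 4 [000100]: (((0 IMPLIES 0) XOR 1) IMPLIES (0 AND 0)) -> 1
  (every remaining row is evaluated the same way; all 64 results are listed next)
Full result column, 8 rows per line (x1,x2,x3 fixed per line; x4,x5,x6 runs 000..111 left to right):
  rows 0-7 [x1,x2,x3=000]: 00001111  (ones: 4)
  rows 8-15 [x1,x2,x3=001]: 01011111  (ones: 6)
  rows 16-23 [x1,x2,x3=010]: 00001111  (ones: 4)
  rows 24-31 [x1,x2,x3=011]: 01011111  (ones: 6)
  rows 32-39 [x1,x2,x3=100]: 00001111  (ones: 4)
  rows 40-47 [x1,x2,x3=101]: 01011111  (ones: 6)
  rows 48-55 [x1,x2,x3=110]: 00001111  (ones: 4)
  rows 56-63 [x1,x2,x3=111]: 01011111  (ones: 6)
Count of 1-rows = 4+6+4+6+4+6+4+6 = 40

40


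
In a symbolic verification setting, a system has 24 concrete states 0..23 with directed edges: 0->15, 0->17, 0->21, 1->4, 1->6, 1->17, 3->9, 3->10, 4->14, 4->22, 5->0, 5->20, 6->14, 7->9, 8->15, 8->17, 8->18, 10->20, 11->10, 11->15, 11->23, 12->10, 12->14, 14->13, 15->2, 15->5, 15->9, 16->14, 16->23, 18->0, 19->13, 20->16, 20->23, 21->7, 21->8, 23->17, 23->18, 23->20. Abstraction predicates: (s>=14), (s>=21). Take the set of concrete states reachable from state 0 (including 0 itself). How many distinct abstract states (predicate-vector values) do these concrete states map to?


BFS from 0:
Concrete reachable: {0, 2, 5, 7, 8, 9, 13, 14, 15, 16, 17, 18, 20, 21, 23}
Abstract via predicates (s>=14), (s>=21):
  (0,0) <- {0, 2, 5, 7, 8, 9, 13}
  (1,0) <- {14, 15, 16, 17, 18, 20}
  (1,1) <- {21, 23}
Distinct abstract states = 3

3


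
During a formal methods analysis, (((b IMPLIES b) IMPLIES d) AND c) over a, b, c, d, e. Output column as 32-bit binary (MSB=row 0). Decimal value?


Formula: (((b IMPLIES b) IMPLIES d) AND c) over a, b, c, d, e (32 rows)
Evaluate each row (bits = a,b,c,d,e, MSB first):
  row 0 [00000]: (((0 IMPLIES 0) IMPLIES 0) AND 0) -> 0
  row 1 [00001]: (((0 IMPLIES 0) IMPLIES 0) AND 0) -> 0
  row 2 [00010]: (((0 IMPLIES 0) IMPLIES 1) AND 0) -> 0
  row 3 [00011]: (((0 IMPLIES 0) IMPLIES 1) AND 0) -> 0
  row 4 [00100]: (((0 IMPLIES 0) IMPLIES 0) AND 1) -> 0
  row 5 [00101]: (((0 IMPLIES 0) IMPLIES 0) AND 1) -> 0
  row 6 [00110]: (((0 IMPLIES 0) IMPLIES 1) AND 1) -> 1
  row 7 [00111]: (((0 IMPLIES 0) IMPLIES 1) AND 1) -> 1
  row 8 [01000]: (((1 IMPLIES 1) IMPLIES 0) AND 0) -> 0
  row 9 [01001]: (((1 IMPLIES 1) IMPLIES 0) AND 0) -> 0
  row 10 [01010]: (((1 IMPLIES 1) IMPLIES 1) AND 0) -> 0
  row 11 [01011]: (((1 IMPLIES 1) IMPLIES 1) AND 0) -> 0
  row 12 [01100]: (((1 IMPLIES 1) IMPLIES 0) AND 1) -> 0
  row 13 [01101]: (((1 IMPLIES 1) IMPLIES 0) AND 1) -> 0
  row 14 [01110]: (((1 IMPLIES 1) IMPLIES 1) AND 1) -> 1
  row 15 [01111]: (((1 IMPLIES 1) IMPLIES 1) AND 1) -> 1
  row 16 [10000]: (((0 IMPLIES 0) IMPLIES 0) AND 0) -> 0
  row 17 [10001]: (((0 IMPLIES 0) IMPLIES 0) AND 0) -> 0
  row 18 [10010]: (((0 IMPLIES 0) IMPLIES 1) AND 0) -> 0
  row 19 [10011]: (((0 IMPLIES 0) IMPLIES 1) AND 0) -> 0
  row 20 [10100]: (((0 IMPLIES 0) IMPLIES 0) AND 1) -> 0
  row 21 [10101]: (((0 IMPLIES 0) IMPLIES 0) AND 1) -> 0
  row 22 [10110]: (((0 IMPLIES 0) IMPLIES 1) AND 1) -> 1
  row 23 [10111]: (((0 IMPLIES 0) IMPLIES 1) AND 1) -> 1
  row 24 [11000]: (((1 IMPLIES 1) IMPLIES 0) AND 0) -> 0
  row 25 [11001]: (((1 IMPLIES 1) IMPLIES 0) AND 0) -> 0
  row 26 [11010]: (((1 IMPLIES 1) IMPLIES 1) AND 0) -> 0
  row 27 [11011]: (((1 IMPLIES 1) IMPLIES 1) AND 0) -> 0
  row 28 [11100]: (((1 IMPLIES 1) IMPLIES 0) AND 1) -> 0
  row 29 [11101]: (((1 IMPLIES 1) IMPLIES 0) AND 1) -> 0
  row 30 [11110]: (((1 IMPLIES 1) IMPLIES 1) AND 1) -> 1
  row 31 [11111]: (((1 IMPLIES 1) IMPLIES 1) AND 1) -> 1
Full result column, 4 rows per line (a,b,c fixed per line; d,e runs 00..11 left to right):
  rows 0-3 [a,b,c=000]: 0000  = hex 0
  rows 4-7 [a,b,c=001]: 0011  = hex 3
  rows 8-11 [a,b,c=010]: 0000  = hex 0
  rows 12-15 [a,b,c=011]: 0011  = hex 3
  rows 16-19 [a,b,c=100]: 0000  = hex 0
  rows 20-23 [a,b,c=101]: 0011  = hex 3
  rows 24-27 [a,b,c=110]: 0000  = hex 0
  rows 28-31 [a,b,c=111]: 0011  = hex 3
Output column (row 0 .. row 31) = 00000011000000110000001100000011
Output column grouped in 4s = 0000 0011 0000 0011 0000 0011 0000 0011 = 0x03030303
Convert to decimal digit by digit (value = value*16 + digit):
  0 -> 0
  0*16 + 3 = 3
  3*16 + 0 = 48
  48*16 + 3 = 771
  771*16 + 0 = 12336
  12336*16 + 3 = 197379
  197379*16 + 0 = 3158064
  3158064*16 + 3 = 50529027
Decimal = 50529027

50529027


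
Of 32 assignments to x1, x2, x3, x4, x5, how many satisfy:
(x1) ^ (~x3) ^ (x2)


CNF with 3 clauses over 5 vars (32 assignments).
An assignment satisfies CNF iff every clause has >=1 true literal.
Check each row (bits = x1,x2,x3,x4,x5; clause T/F shown):
  row 0 [00000]: clauses=FTF -> 0
  row 1 [00001]: clauses=FTF -> 0
  row 2 [00010]: clauses=FTF -> 0
  row 3 [00011]: clauses=FTF -> 0
  row 4 [00100]: clauses=FFF -> 0
  row 5 [00101]: clauses=FFF -> 0
  row 6 [00110]: clauses=FFF -> 0
  row 7 [00111]: clauses=FFF -> 0
  row 8 [01000]: clauses=FTT -> 0
  row 9 [01001]: clauses=FTT -> 0
  row 10 [01010]: clauses=FTT -> 0
  row 11 [01011]: clauses=FTT -> 0
  row 12 [01100]: clauses=FFT -> 0
  row 13 [01101]: clauses=FFT -> 0
  row 14 [01110]: clauses=FFT -> 0
  row 15 [01111]: clauses=FFT -> 0
  row 16 [10000]: clauses=TTF -> 0
  row 17 [10001]: clauses=TTF -> 0
  row 18 [10010]: clauses=TTF -> 0
  row 19 [10011]: clauses=TTF -> 0
  row 20 [10100]: clauses=TFF -> 0
  row 21 [10101]: clauses=TFF -> 0
  row 22 [10110]: clauses=TFF -> 0
  row 23 [10111]: clauses=TFF -> 0
  row 24 [11000]: clauses=TTT -> 1
  row 25 [11001]: clauses=TTT -> 1
  row 26 [11010]: clauses=TTT -> 1
  row 27 [11011]: clauses=TTT -> 1
  row 28 [11100]: clauses=TFT -> 0
  row 29 [11101]: clauses=TFT -> 0
  row 30 [11110]: clauses=TFT -> 0
  row 31 [11111]: clauses=TFT -> 0
Full result column, 8 rows per line (x1,x2 fixed per line; x3,x4,x5 runs 000..111 left to right):
  rows 0-7 [x1,x2=00]: 00000000  (ones: 0)
  rows 8-15 [x1,x2=01]: 00000000  (ones: 0)
  rows 16-23 [x1,x2=10]: 00000000  (ones: 0)
  rows 24-31 [x1,x2=11]: 11110000  (ones: 4)
Satisfying assignments = 0+0+0+4 = 4

4


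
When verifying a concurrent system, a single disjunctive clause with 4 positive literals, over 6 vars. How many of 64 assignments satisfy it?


Step 1: Total=2^6=64
Step 2: Unsat when all 4 false: 2^2=4
Step 3: Sat=64-4=60

60


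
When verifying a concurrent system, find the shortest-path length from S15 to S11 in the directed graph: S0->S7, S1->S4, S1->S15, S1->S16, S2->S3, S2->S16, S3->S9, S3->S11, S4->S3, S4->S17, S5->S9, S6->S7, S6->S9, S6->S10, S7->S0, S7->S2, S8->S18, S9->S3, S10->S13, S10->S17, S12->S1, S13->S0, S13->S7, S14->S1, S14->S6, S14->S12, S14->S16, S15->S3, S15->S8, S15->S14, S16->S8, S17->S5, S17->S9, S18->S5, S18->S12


BFS layer-by-layer from S15:
  dist 0: {S15}
  dist 1: {S3, S8, S14}
  dist 2: {S1, S6, S9, S11, S12, S16, S18}
  -> S11 reached at distance 2
Shortest path length = 2

2


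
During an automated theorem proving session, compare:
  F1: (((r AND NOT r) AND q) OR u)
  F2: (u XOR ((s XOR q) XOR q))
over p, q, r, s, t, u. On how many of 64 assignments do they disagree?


F1 = (((r AND NOT r) AND q) OR u)
F2 = (u XOR ((s XOR q) XOR q))
Evaluate both on each of 64 rows (bits = p,q,r,s,t,u):
  row 0 [000000]: F1=0 F2=0 -> 0
  row 1 [000001]: F1=1 F2=1 -> 0
  row 2 [000010]: F1=0 F2=0 -> 0
  row 3 [000011]: F1=1 F2=1 -> 0
  row 4 [000100]: F1=0 F2=1 (differ) -> 1
  (every remaining row is evaluated the same way; all 64 results are listed next)
Full result column, 8 rows per line (p,q,r fixed per line; s,t,u runs 000..111 left to right):
  rows 0-7 [p,q,r=000]: 00001111  (ones: 4)
  rows 8-15 [p,q,r=001]: 00001111  (ones: 4)
  rows 16-23 [p,q,r=010]: 00001111  (ones: 4)
  rows 24-31 [p,q,r=011]: 00001111  (ones: 4)
  rows 32-39 [p,q,r=100]: 00001111  (ones: 4)
  rows 40-47 [p,q,r=101]: 00001111  (ones: 4)
  rows 48-55 [p,q,r=110]: 00001111  (ones: 4)
  rows 56-63 [p,q,r=111]: 00001111  (ones: 4)
Disagreements = 4+4+4+4+4+4+4+4 = 32

32


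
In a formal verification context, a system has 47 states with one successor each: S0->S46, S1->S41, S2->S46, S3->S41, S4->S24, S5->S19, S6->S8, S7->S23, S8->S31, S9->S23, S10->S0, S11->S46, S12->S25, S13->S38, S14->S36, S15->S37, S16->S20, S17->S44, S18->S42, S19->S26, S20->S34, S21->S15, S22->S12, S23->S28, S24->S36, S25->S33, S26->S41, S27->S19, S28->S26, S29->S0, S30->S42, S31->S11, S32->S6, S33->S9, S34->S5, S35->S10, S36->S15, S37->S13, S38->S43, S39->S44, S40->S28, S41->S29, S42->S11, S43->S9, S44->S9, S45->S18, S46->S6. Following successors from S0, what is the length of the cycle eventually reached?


Trace from S0 until a state repeats:
  S0 -> S46 -> S6 -> S8 -> S31 -> S11 -> S46
S46 first seen at step 1, revisited at step 6.
Cycle length = 6 - 1 = 5

5


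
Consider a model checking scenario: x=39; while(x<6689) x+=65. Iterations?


Step 1: x goes from 39 toward 6689 by 65; the body runs while x<6689, so iterations = ceil((bound-start)/step)
Step 2: Distance=6650
Step 3: ceil(6650/65)=103

103


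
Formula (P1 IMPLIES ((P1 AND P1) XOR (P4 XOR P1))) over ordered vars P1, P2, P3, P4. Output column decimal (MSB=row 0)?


Formula: (P1 IMPLIES ((P1 AND P1) XOR (P4 XOR P1))) over P1, P2, P3, P4 (16 rows)
Evaluate each row (bits = P1,P2,P3,P4, MSB first):
  row 0 [0000]: (0 IMPLIES ((0 AND 0) XOR (0 XOR 0))) -> 1
  row 1 [0001]: (0 IMPLIES ((0 AND 0) XOR (1 XOR 0))) -> 1
  row 2 [0010]: (0 IMPLIES ((0 AND 0) XOR (0 XOR 0))) -> 1
  row 3 [0011]: (0 IMPLIES ((0 AND 0) XOR (1 XOR 0))) -> 1
  row 4 [0100]: (0 IMPLIES ((0 AND 0) XOR (0 XOR 0))) -> 1
  row 5 [0101]: (0 IMPLIES ((0 AND 0) XOR (1 XOR 0))) -> 1
  row 6 [0110]: (0 IMPLIES ((0 AND 0) XOR (0 XOR 0))) -> 1
  row 7 [0111]: (0 IMPLIES ((0 AND 0) XOR (1 XOR 0))) -> 1
  row 8 [1000]: (1 IMPLIES ((1 AND 1) XOR (0 XOR 1))) -> 0
  row 9 [1001]: (1 IMPLIES ((1 AND 1) XOR (1 XOR 1))) -> 1
  row 10 [1010]: (1 IMPLIES ((1 AND 1) XOR (0 XOR 1))) -> 0
  row 11 [1011]: (1 IMPLIES ((1 AND 1) XOR (1 XOR 1))) -> 1
  row 12 [1100]: (1 IMPLIES ((1 AND 1) XOR (0 XOR 1))) -> 0
  row 13 [1101]: (1 IMPLIES ((1 AND 1) XOR (1 XOR 1))) -> 1
  row 14 [1110]: (1 IMPLIES ((1 AND 1) XOR (0 XOR 1))) -> 0
  row 15 [1111]: (1 IMPLIES ((1 AND 1) XOR (1 XOR 1))) -> 1
Full result column, 4 rows per line (P1,P2 fixed per line; P3,P4 runs 00..11 left to right):
  rows 0-3 [P1,P2=00]: 1111  = hex F
  rows 4-7 [P1,P2=01]: 1111  = hex F
  rows 8-11 [P1,P2=10]: 0101  = hex 5
  rows 12-15 [P1,P2=11]: 0101  = hex 5
Output column (row 0 .. row 15) = 1111111101010101
Output column grouped in 4s = 1111 1111 0101 0101 = 0xFF55
Convert to decimal digit by digit (value = value*16 + digit):
  F -> 15
  15*16 + 15 (F) = 255
  255*16 + 5 = 4085
  4085*16 + 5 = 65365
Decimal = 65365

65365


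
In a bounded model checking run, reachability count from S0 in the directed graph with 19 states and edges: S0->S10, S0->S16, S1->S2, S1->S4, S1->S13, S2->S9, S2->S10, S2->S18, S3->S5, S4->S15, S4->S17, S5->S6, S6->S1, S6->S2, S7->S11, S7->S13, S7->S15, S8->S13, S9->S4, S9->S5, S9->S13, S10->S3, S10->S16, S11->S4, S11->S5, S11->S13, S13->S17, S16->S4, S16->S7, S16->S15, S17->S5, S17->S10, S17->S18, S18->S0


BFS from S0:
  layer 0: {S0}
  layer 1: {S10, S16}
  layer 2: {S3, S4, S7, S15}
  layer 3: {S5, S11, S13, S17}
  layer 4: {S6, S18}
  layer 5: {S1, S2}
  layer 6: {S9}
Reachable set: {S0, S1, S2, S3, S4, S5, S6, S7, S9, S10, S11, S13, S15, S16, S17, S18}
Count = 16

16


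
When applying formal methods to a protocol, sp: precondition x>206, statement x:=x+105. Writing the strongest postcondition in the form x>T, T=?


Formula: sp(P, x:=E) = exists old_x. (x = E[old_x/x]) AND P[old_x/x] (old_x is the value of x before the assignment; eliminate old_x by solving x = E[old_x/x] for old_x)
Step 1: Precondition P: x>206, i.e. old_x > 206
Step 2: Assignment gives x = old_x + 105, so old_x = x - 105
Step 3: Substitute into P: x - 105 > 206
Step 4: Simplify: x > 206+105 = 311

311


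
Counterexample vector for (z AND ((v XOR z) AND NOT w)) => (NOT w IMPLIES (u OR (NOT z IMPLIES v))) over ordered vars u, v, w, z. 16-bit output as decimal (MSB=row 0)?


F1 = (z AND ((v XOR z) AND NOT w))
F2 = (NOT w IMPLIES (u OR (NOT z IMPLIES v)))
Counterexample to F1=>F2 is where F1=1 and F2=0.
Evaluate each row (bits = u,v,w,z, MSB first):
  row 0 [0000]: F1=0 F2=0 -> F1&~F2 -> 0
  row 1 [0001]: F1=1 F2=1 -> F1&~F2 -> 0
  row 2 [0010]: F1=0 F2=1 -> F1&~F2 -> 0
  row 3 [0011]: F1=0 F2=1 -> F1&~F2 -> 0
  row 4 [0100]: F1=0 F2=1 -> F1&~F2 -> 0
  row 5 [0101]: F1=0 F2=1 -> F1&~F2 -> 0
  row 6 [0110]: F1=0 F2=1 -> F1&~F2 -> 0
  row 7 [0111]: F1=0 F2=1 -> F1&~F2 -> 0
  row 8 [1000]: F1=0 F2=1 -> F1&~F2 -> 0
  row 9 [1001]: F1=1 F2=1 -> F1&~F2 -> 0
  row 10 [1010]: F1=0 F2=1 -> F1&~F2 -> 0
  row 11 [1011]: F1=0 F2=1 -> F1&~F2 -> 0
  row 12 [1100]: F1=0 F2=1 -> F1&~F2 -> 0
  row 13 [1101]: F1=0 F2=1 -> F1&~F2 -> 0
  row 14 [1110]: F1=0 F2=1 -> F1&~F2 -> 0
  row 15 [1111]: F1=0 F2=1 -> F1&~F2 -> 0
Full result column, 4 rows per line (u,v fixed per line; w,z runs 00..11 left to right):
  rows 0-3 [u,v=00]: 0000  = hex 0
  rows 4-7 [u,v=01]: 0000  = hex 0
  rows 8-11 [u,v=10]: 0000  = hex 0
  rows 12-15 [u,v=11]: 0000  = hex 0
Counterexample vector (row 0 .. row 15) = 0000000000000000
Output column grouped in 4s = 0000 0000 0000 0000 = 0x0000
Convert to decimal digit by digit (value = value*16 + digit):
  0 -> 0
  0*16 + 0 = 0
  0*16 + 0 = 0
  0*16 + 0 = 0
Decimal = 0

0


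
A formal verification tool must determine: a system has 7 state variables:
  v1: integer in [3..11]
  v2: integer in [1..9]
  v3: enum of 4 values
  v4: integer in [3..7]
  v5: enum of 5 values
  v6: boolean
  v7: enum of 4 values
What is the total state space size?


State space = product of domain sizes of all variables.
Domain sizes:
  v1 (integer in [3..11]): 9
  v2 (integer in [1..9]): 9
  v3 (enum of 4 values): 4
  v4 (integer in [3..7]): 5
  v5 (enum of 5 values): 5
  v6 (boolean): 2
  v7 (enum of 4 values): 4
Product = 9 * 9 * 4 * 5 * 5 * 2 * 4 = 64800

64800


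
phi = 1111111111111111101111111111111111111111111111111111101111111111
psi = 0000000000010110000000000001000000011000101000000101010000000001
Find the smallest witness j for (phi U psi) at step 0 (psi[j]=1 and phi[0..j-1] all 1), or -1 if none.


(phi U psi) at 0: need smallest j with psi[j]=1 and phi[i]=1 for all i in [0,j).
Scan from step 0:
  step 0: phi=1, psi=0 -> continue
  step 1: phi=1, psi=0 -> continue
  step 2: phi=1, psi=0 -> continue
  step 3: phi=1, psi=0 -> continue
  step 11: psi=1 and phi held for [0,11) -> witness found
Witness step = 11

11


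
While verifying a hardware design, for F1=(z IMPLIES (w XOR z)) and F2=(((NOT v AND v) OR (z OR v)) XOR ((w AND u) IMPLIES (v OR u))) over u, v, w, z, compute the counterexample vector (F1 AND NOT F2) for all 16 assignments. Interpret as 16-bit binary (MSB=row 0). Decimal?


F1 = (z IMPLIES (w XOR z))
F2 = (((NOT v AND v) OR (z OR v)) XOR ((w AND u) IMPLIES (v OR u)))
Counterexample to F1=>F2 is where F1=1 and F2=0.
Evaluate each row (bits = u,v,w,z, MSB first):
  row 0 [0000]: F1=1 F2=1 -> F1&~F2 -> 0
  row 1 [0001]: F1=1 F2=0 -> F1&~F2 -> 1
  row 2 [0010]: F1=1 F2=1 -> F1&~F2 -> 0
  row 3 [0011]: F1=0 F2=0 -> F1&~F2 -> 0
  row 4 [0100]: F1=1 F2=0 -> F1&~F2 -> 1
  row 5 [0101]: F1=1 F2=0 -> F1&~F2 -> 1
  row 6 [0110]: F1=1 F2=0 -> F1&~F2 -> 1
  row 7 [0111]: F1=0 F2=0 -> F1&~F2 -> 0
  row 8 [1000]: F1=1 F2=1 -> F1&~F2 -> 0
  row 9 [1001]: F1=1 F2=0 -> F1&~F2 -> 1
  row 10 [1010]: F1=1 F2=1 -> F1&~F2 -> 0
  row 11 [1011]: F1=0 F2=0 -> F1&~F2 -> 0
  row 12 [1100]: F1=1 F2=0 -> F1&~F2 -> 1
  row 13 [1101]: F1=1 F2=0 -> F1&~F2 -> 1
  row 14 [1110]: F1=1 F2=0 -> F1&~F2 -> 1
  row 15 [1111]: F1=0 F2=0 -> F1&~F2 -> 0
Full result column, 4 rows per line (u,v fixed per line; w,z runs 00..11 left to right):
  rows 0-3 [u,v=00]: 0100  = hex 4
  rows 4-7 [u,v=01]: 1110  = hex E
  rows 8-11 [u,v=10]: 0100  = hex 4
  rows 12-15 [u,v=11]: 1110  = hex E
Counterexample vector (row 0 .. row 15) = 0100111001001110
Output column grouped in 4s = 0100 1110 0100 1110 = 0x4E4E
Convert to decimal digit by digit (value = value*16 + digit):
  4 -> 4
  4*16 + 14 (E) = 78
  78*16 + 4 = 1252
  1252*16 + 14 (E) = 20046
Decimal = 20046

20046


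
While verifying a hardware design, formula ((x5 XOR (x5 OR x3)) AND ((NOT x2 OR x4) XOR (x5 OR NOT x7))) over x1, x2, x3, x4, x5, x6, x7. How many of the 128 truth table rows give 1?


Formula: ((x5 XOR (x5 OR x3)) AND ((NOT x2 OR x4) XOR (x5 OR NOT x7))) over 7 vars (128 rows)
Evaluate each row (x1, x2, x3, x4, x5, x6, x7 as bits, MSB first):
  row 0 [0000000]: ((0 XOR (0 OR 0)) AND ((NOT 0 OR 0) XOR (0 OR NOT 0))) -> 0
  row 1 [0000001]: ((0 XOR (0 OR 0)) AND ((NOT 0 OR 0) XOR (0 OR NOT 1))) -> 0
  row 2 [0000010]: ((0 XOR (0 OR 0)) AND ((NOT 0 OR 0) XOR (0 OR NOT 0))) -> 0
  row 3 [0000011]: ((0 XOR (0 OR 0)) AND ((NOT 0 OR 0) XOR (0 OR NOT 1))) -> 0
  row 4 [0000100]: ((1 XOR (1 OR 0)) AND ((NOT 0 OR 0) XOR (1 OR NOT 0))) -> 0
  (every remaining row is evaluated the same way; all 128 results are listed next)
Full result column, 8 rows per line (x1,x2,x3,x4 fixed per line; x5,x6,x7 runs 000..111 left to right):
  rows 0-7 [x1,x2,x3,x4=0000]: 00000000  (ones: 0)
  rows 8-15 [x1,x2,x3,x4=0001]: 00000000  (ones: 0)
  rows 16-23 [x1,x2,x3,x4=0010]: 01010000  (ones: 2)
  rows 24-31 [x1,x2,x3,x4=0011]: 01010000  (ones: 2)
  rows 32-39 [x1,x2,x3,x4=0100]: 00000000  (ones: 0)
  rows 40-47 [x1,x2,x3,x4=0101]: 00000000  (ones: 0)
  rows 48-55 [x1,x2,x3,x4=0110]: 10100000  (ones: 2)
  rows 56-63 [x1,x2,x3,x4=0111]: 01010000  (ones: 2)
  rows 64-71 [x1,x2,x3,x4=1000]: 00000000  (ones: 0)
  rows 72-79 [x1,x2,x3,x4=1001]: 00000000  (ones: 0)
  rows 80-87 [x1,x2,x3,x4=1010]: 01010000  (ones: 2)
  rows 88-95 [x1,x2,x3,x4=1011]: 01010000  (ones: 2)
  rows 96-103 [x1,x2,x3,x4=1100]: 00000000  (ones: 0)
  rows 104-111 [x1,x2,x3,x4=1101]: 00000000  (ones: 0)
  rows 112-119 [x1,x2,x3,x4=1110]: 10100000  (ones: 2)
  rows 120-127 [x1,x2,x3,x4=1111]: 01010000  (ones: 2)
Count of 1-rows = 0+0+2+2+0+0+2+2+0+0+2+2+0+0+2+2 = 16

16


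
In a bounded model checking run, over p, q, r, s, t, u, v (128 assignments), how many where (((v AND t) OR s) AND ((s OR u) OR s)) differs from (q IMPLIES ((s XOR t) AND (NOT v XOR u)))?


F1 = (((v AND t) OR s) AND ((s OR u) OR s))
F2 = (q IMPLIES ((s XOR t) AND (NOT v XOR u)))
Evaluate both on each of 128 rows (bits = p,q,r,s,t,u,v):
  row 0 [0000000]: F1=0 F2=1 (differ) -> 1
  row 1 [0000001]: F1=0 F2=1 (differ) -> 1
  row 2 [0000010]: F1=0 F2=1 (differ) -> 1
  row 3 [0000011]: F1=0 F2=1 (differ) -> 1
  row 4 [0000100]: F1=0 F2=1 (differ) -> 1
  (every remaining row is evaluated the same way; all 128 results are listed next)
Full result column, 8 rows per line (p,q,r,s fixed per line; t,u,v runs 000..111 left to right):
  rows 0-7 [p,q,r,s=0000]: 11111110  (ones: 7)
  rows 8-15 [p,q,r,s=0001]: 00000000  (ones: 0)
  rows 16-23 [p,q,r,s=0010]: 11111110  (ones: 7)
  rows 24-31 [p,q,r,s=0011]: 00000000  (ones: 0)
  rows 32-39 [p,q,r,s=0100]: 00001000  (ones: 1)
  rows 40-47 [p,q,r,s=0101]: 01101111  (ones: 6)
  rows 48-55 [p,q,r,s=0110]: 00001000  (ones: 1)
  rows 56-63 [p,q,r,s=0111]: 01101111  (ones: 6)
  rows 64-71 [p,q,r,s=1000]: 11111110  (ones: 7)
  rows 72-79 [p,q,r,s=1001]: 00000000  (ones: 0)
  rows 80-87 [p,q,r,s=1010]: 11111110  (ones: 7)
  rows 88-95 [p,q,r,s=1011]: 00000000  (ones: 0)
  rows 96-103 [p,q,r,s=1100]: 00001000  (ones: 1)
  rows 104-111 [p,q,r,s=1101]: 01101111  (ones: 6)
  rows 112-119 [p,q,r,s=1110]: 00001000  (ones: 1)
  rows 120-127 [p,q,r,s=1111]: 01101111  (ones: 6)
Disagreements = 7+0+7+0+1+6+1+6+7+0+7+0+1+6+1+6 = 56

56


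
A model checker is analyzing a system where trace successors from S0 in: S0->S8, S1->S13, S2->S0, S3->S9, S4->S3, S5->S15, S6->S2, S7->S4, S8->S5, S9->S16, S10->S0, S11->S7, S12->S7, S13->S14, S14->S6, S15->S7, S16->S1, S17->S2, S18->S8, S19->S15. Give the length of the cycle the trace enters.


Trace from S0 until a state repeats:
  S0 -> S8 -> S5 -> S15 -> S7 -> S4 -> S3 -> S9 -> S16 -> S1 -> S13 -> S14 -> S6 -> S2 -> S0
S0 first seen at step 0, revisited at step 14.
Cycle length = 14 - 0 = 14

14


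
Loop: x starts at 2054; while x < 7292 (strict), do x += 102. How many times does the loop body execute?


Step 1: x goes from 2054 toward 7292 by 102; the body runs while x<7292, so iterations = ceil((bound-start)/step)
Step 2: Distance=5238
Step 3: ceil(5238/102)=52

52


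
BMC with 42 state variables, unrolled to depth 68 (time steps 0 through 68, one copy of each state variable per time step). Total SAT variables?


BMC unrolls to depth k, creating one copy of each state var for steps 0..k.
Step count = 68 + 1 = 69 (steps 0 through 68)
Vars per step = 42
Total = 42 * 69 = 2898

2898


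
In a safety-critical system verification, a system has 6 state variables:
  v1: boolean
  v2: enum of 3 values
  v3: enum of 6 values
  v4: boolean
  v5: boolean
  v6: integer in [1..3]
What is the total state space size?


State space = product of domain sizes of all variables.
Domain sizes:
  v1 (boolean): 2
  v2 (enum of 3 values): 3
  v3 (enum of 6 values): 6
  v4 (boolean): 2
  v5 (boolean): 2
  v6 (integer in [1..3]): 3
Product = 2 * 3 * 6 * 2 * 2 * 3 = 432

432
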